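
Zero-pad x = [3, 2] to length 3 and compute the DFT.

Original 2-point DFT: [5, 1]
Zero-padded 3-point DFT provides frequency interpolation.

DFT_3([x, 0, ...]) = [5, 2.0000-1.7321i, 2.0000+1.7321i]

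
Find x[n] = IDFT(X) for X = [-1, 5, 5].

x[n] = (1/3) Σ(k=0 to 2) X[k] · e^(2πikn/3)

Computing each x[n]:
x[0] = 3
x[1] = -2
x[2] = -2

x = [3, -2, -2]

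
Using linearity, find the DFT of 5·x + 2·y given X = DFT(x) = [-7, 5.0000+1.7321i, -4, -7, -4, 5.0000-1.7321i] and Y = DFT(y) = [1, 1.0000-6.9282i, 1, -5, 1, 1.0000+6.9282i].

By linearity: DFT(5x + 2y) = 5·DFT(x) + 2·DFT(y)
= 5·[-7, 5.0000+1.7321i, -4, -7, -4, 5.0000-1.7321i] + 2·[1, 1.0000-6.9282i, 1, -5, 1, 1.0000+6.9282i]

Computing element-wise:
Z[0] = 5·(-7) + 2·(1) = -33
Z[1] = 5·(5.0000+1.7321i) + 2·(1.0000-6.9282i) = 27.0000-5.1959i
Z[2] = 5·(-4) + 2·(1) = -18
Z[3] = 5·(-7) + 2·(-5) = -45
Z[4] = 5·(-4) + 2·(1) = -18
Z[5] = 5·(5.0000-1.7321i) + 2·(1.0000+6.9282i) = 27.0000+5.1959i

DFT(5x + 2y) = 5·X + 2·Y = [-33, 27.0000-5.1959i, -18, -45, -18, 27.0000+5.1959i]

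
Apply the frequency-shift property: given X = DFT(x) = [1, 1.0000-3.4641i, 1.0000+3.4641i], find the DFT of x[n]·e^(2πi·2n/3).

Modulation property: DFT(ω_3^(-2n)·x[n]) = X[(k-2) mod 3], so circularly shift X by 2 positions.

X[k-2] = [1.0000-3.4641i, 1.0000+3.4641i, 1]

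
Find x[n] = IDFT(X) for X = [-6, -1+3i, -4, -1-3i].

x[n] = (1/4) Σ(k=0 to 3) X[k] · e^(2πikn/4)

Computing each x[n]:
x[0] = -3
x[1] = -2
x[2] = -2
x[3] = 1

x = [-3, -2, -2, 1]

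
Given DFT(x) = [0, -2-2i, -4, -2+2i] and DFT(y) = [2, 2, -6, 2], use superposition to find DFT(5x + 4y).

By linearity: DFT(5x + 4y) = 5·DFT(x) + 4·DFT(y)
= 5·[0, -2-2i, -4, -2+2i] + 4·[2, 2, -6, 2]

Computing element-wise:
Z[0] = 5·(0) + 4·(2) = 8
Z[1] = 5·(-2-2i) + 4·(2) = -2-10i
Z[2] = 5·(-4) + 4·(-6) = -44
Z[3] = 5·(-2+2i) + 4·(2) = -2+10i

DFT(5x + 4y) = 5·X + 4·Y = [8, -2-10i, -44, -2+10i]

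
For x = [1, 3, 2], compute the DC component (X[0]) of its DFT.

X[0] = Σ(n=0 to 2) x[n] · ω_3^0 = Σ x[n]
= (1) + (3) + (2)

X[0] = 6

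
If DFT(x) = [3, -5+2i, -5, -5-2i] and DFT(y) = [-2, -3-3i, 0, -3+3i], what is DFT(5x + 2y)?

By linearity: DFT(5x + 2y) = 5·DFT(x) + 2·DFT(y)
= 5·[3, -5+2i, -5, -5-2i] + 2·[-2, -3-3i, 0, -3+3i]

Computing element-wise:
Z[0] = 5·(3) + 2·(-2) = 11
Z[1] = 5·(-5+2i) + 2·(-3-3i) = -31+4i
Z[2] = 5·(-5) + 2·(0) = -25
Z[3] = 5·(-5-2i) + 2·(-3+3i) = -31-4i

DFT(5x + 2y) = 5·X + 2·Y = [11, -31+4i, -25, -31-4i]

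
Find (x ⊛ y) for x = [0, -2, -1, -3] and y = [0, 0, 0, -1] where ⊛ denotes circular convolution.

(x ⊛ y)[n] = Σ(m=0 to 3) x[m] · y[(n-m) mod 4]

Computing each output sample:
(x ⊛ y)[0] = 2
(x ⊛ y)[1] = 1
(x ⊛ y)[2] = 3
(x ⊛ y)[3] = 0

x ⊛ y = [2, 1, 3, 0]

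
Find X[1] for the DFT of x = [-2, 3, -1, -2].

X[1] = Σ(n=0 to 3) x[n] · ω_4^(1n) where ω_4 = e^(-2πi/4)
= (-2)·ω_4^0 + (3)·ω_4^1 + (-1)·ω_4^2 + (-2)·ω_4^3

X[1] = -1-5i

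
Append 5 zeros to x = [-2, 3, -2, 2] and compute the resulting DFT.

Original 4-point DFT: [1, -1i, -9, 1i]
Zero-padded 9-point DFT provides frequency interpolation.

DFT_9([x, 0, ...]) = [1, -1.0492-1.6908i, -0.5997-0.5383i, -0.5000-4.3301i, -7.3512-4.0437i, -7.3512+4.0437i, -0.5000+4.3301i, -0.5997+0.5383i, -1.0492+1.6908i]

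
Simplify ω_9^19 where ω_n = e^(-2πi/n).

Since ω_9^9 = 1, powers reduce modulo 9.
19 mod 9 = 1
So ω_9^19 = ω_9^1 = e^(-2πi·1/9)

ω_9^19 = ω_9^1 = 0.7660-0.6428i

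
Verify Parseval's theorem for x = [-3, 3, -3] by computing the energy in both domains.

Time domain:
Σ|x[n]|² = |-3|² + |3|² + |-3|² = 27.0000

Frequency domain:
(1/3)Σ|X[k]|² = (1/3)(|-3|² + |-3.0000-5.1962i|² + |-3.0000+5.1962i|²) = (1/3)·81.0000 = 27.0000

Both sides agree, confirming Parseval's theorem.

Σ|x[n]|² = (1/N)Σ|X[k]|² = 27.0000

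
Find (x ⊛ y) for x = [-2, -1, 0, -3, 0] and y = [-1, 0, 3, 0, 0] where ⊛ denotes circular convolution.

(x ⊛ y)[n] = Σ(m=0 to 4) x[m] · y[(n-m) mod 5]

Computing each output sample:
(x ⊛ y)[0] = -7
(x ⊛ y)[1] = 1
(x ⊛ y)[2] = -6
(x ⊛ y)[3] = 0
(x ⊛ y)[4] = 0

x ⊛ y = [-7, 1, -6, 0, 0]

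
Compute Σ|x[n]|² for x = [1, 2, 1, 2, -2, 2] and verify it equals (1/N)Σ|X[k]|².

Time domain:
Σ|x[n]|² = |1|² + |2|² + |1|² + |2|² + |-2|² + |2|² = 18.0000

Frequency domain:
(1/6)Σ|X[k]|² = (1/6)(|6|² + |1.5000-2.5981i|² + |1.5000+2.5981i|² + |-6|² + |1.5000-2.5981i|² + |1.5000+2.5981i|²) = (1/6)·108.0000 = 18.0000

Both sides agree, confirming Parseval's theorem.

Σ|x[n]|² = (1/N)Σ|X[k]|² = 18.0000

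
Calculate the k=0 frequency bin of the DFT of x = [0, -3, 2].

X[0] = Σ(n=0 to 2) x[n] · ω_3^0 = Σ x[n]
= (0) + (-3) + (2)

X[0] = -1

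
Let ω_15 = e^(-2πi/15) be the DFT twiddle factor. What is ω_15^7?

ω_15^7 = e^(-2πi·7/15)
= cos(-2π·7/15) + i·sin(-2π·7/15)
= cos(-14π/15) + i·sin(-14π/15)

ω_15^7 = cos(-14π/15) + i·sin(-14π/15) = -0.9781-0.2079i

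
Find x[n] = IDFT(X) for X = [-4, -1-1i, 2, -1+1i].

x[n] = (1/4) Σ(k=0 to 3) X[k] · e^(2πikn/4)

Computing each x[n]:
x[0] = -1
x[1] = -1
x[2] = 0
x[3] = -2

x = [-1, -1, 0, -2]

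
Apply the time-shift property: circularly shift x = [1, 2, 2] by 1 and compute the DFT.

Time shift by 1: X_shifted[k] = ω_3^(1k) · X[k]
Shifted x = [2, 1, 2]

DFT(x[n-1]) = [5, 0.5000+0.8660i, 0.5000-0.8660i]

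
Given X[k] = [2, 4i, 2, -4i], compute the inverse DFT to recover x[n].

x[n] = (1/4) Σ(k=0 to 3) X[k] · e^(2πikn/4)

Computing each x[n]:
x[0] = 1
x[1] = -2
x[2] = 1
x[3] = 2

x = [1, -2, 1, 2]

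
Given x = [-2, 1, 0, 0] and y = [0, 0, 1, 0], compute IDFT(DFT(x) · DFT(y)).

(x ⊛ y)[n] = Σ(m=0 to 3) x[m] · y[(n-m) mod 4]

Computing each output sample:
(x ⊛ y)[0] = 0
(x ⊛ y)[1] = 0
(x ⊛ y)[2] = -2
(x ⊛ y)[3] = 1

x ⊛ y = [0, 0, -2, 1]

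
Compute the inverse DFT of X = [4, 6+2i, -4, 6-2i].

x[n] = (1/4) Σ(k=0 to 3) X[k] · e^(2πikn/4)

Computing each x[n]:
x[0] = 3
x[1] = 1
x[2] = -3
x[3] = 3

x = [3, 1, -3, 3]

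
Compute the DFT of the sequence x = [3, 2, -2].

X[k] = Σ(n=0 to 2) x[n] · ω_3^(nk)
where ω_3 = e^(-2πi/3)

Computing each X[k]:
X[0] = 3
X[1] = 3.0000-3.4641i
X[2] = 3.0000+3.4641i

X = [3, 3.0000-3.4641i, 3.0000+3.4641i]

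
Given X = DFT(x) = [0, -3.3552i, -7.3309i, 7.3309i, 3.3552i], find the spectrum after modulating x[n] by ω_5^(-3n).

Modulation property: DFT(ω_5^(-3n)·x[n]) = X[(k-3) mod 5], so circularly shift X by 3 positions.

X[k-3] = [-7.3309i, 7.3309i, 3.3552i, 0, -3.3552i]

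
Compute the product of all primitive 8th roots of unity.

The primitive 8th roots of unity are ω_8^k for k coprime to 8: k ∈ {1, 3, 5, 7}
Their product equals the constant term of the cyclotomic polynomial Φ_8(x) up to sign.
For n ≥ 3, the product of all primitive nth roots of unity is 1. (For n=1 it is 1; for n=2 it is -1.)

1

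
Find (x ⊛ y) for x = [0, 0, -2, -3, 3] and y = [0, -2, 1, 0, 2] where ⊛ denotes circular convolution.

(x ⊛ y)[n] = Σ(m=0 to 4) x[m] · y[(n-m) mod 5]

Computing each output sample:
(x ⊛ y)[0] = -9
(x ⊛ y)[1] = -1
(x ⊛ y)[2] = -6
(x ⊛ y)[3] = 10
(x ⊛ y)[4] = 4

x ⊛ y = [-9, -1, -6, 10, 4]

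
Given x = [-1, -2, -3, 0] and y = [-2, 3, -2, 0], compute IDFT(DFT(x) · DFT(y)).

(x ⊛ y)[n] = Σ(m=0 to 3) x[m] · y[(n-m) mod 4]

Computing each output sample:
(x ⊛ y)[0] = 8
(x ⊛ y)[1] = 1
(x ⊛ y)[2] = 2
(x ⊛ y)[3] = -5

x ⊛ y = [8, 1, 2, -5]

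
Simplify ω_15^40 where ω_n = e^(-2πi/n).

Since ω_15^15 = 1, powers reduce modulo 15.
40 mod 15 = 10
So ω_15^40 = ω_15^10 = e^(-2πi·10/15)

ω_15^40 = ω_15^10 = -0.5000+0.8660i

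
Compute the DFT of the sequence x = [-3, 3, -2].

X[k] = Σ(n=0 to 2) x[n] · ω_3^(nk)
where ω_3 = e^(-2πi/3)

Computing each X[k]:
X[0] = -2
X[1] = -3.5000-4.3301i
X[2] = -3.5000+4.3301i

X = [-2, -3.5000-4.3301i, -3.5000+4.3301i]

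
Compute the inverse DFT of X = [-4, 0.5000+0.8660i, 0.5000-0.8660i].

x[n] = (1/3) Σ(k=0 to 2) X[k] · e^(2πikn/3)

Computing each x[n]:
x[0] = -1
x[1] = -2
x[2] = -1

x = [-1, -2, -1]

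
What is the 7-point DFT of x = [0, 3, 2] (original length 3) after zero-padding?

Original 3-point DFT: [5, -2.5000-0.8660i, -2.5000+0.8660i]
Zero-padded 7-point DFT provides frequency interpolation.

DFT_7([x, 0, ...]) = [5, 1.4254-4.2954i, -2.4695-2.0570i, -1.4559+0.2620i, -1.4559-0.2620i, -2.4695+2.0570i, 1.4254+4.2954i]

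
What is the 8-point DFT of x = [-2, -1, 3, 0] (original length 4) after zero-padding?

Original 4-point DFT: [0, -5+1i, 2, -5-1i]
Zero-padded 8-point DFT provides frequency interpolation.

DFT_8([x, 0, ...]) = [0, -2.7071-2.2929i, -5+1i, -1.2929+3.7071i, 2, -1.2929-3.7071i, -5-1i, -2.7071+2.2929i]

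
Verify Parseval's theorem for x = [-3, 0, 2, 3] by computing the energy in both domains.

Time domain:
Σ|x[n]|² = |-3|² + |0|² + |2|² + |3|² = 22.0000

Frequency domain:
(1/4)Σ|X[k]|² = (1/4)(|2|² + |-5+3i|² + |-4|² + |-5-3i|²) = (1/4)·88.0000 = 22.0000

Both sides agree, confirming Parseval's theorem.

Σ|x[n]|² = (1/N)Σ|X[k]|² = 22.0000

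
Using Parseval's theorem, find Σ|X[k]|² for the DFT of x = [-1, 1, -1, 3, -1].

Parseval: Σ|x[n]|² = (1/N)Σ|X[k]|², so Σ|X[k]|² = N·Σ|x[n]|² = 5·13.0000

Σ|X[k]|² = N·Σ|x[n]|² = 5·13.0000 = 65.0000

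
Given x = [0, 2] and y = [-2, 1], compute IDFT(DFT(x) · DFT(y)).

(x ⊛ y)[n] = Σ(m=0 to 1) x[m] · y[(n-m) mod 2]

Computing each output sample:
(x ⊛ y)[0] = 2
(x ⊛ y)[1] = -4

x ⊛ y = [2, -4]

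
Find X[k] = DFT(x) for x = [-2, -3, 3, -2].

X[k] = Σ(n=0 to 3) x[n] · ω_4^(nk)
where ω_4 = e^(-2πi/4)

Computing each X[k]:
X[0] = -4
X[1] = -5+1i
X[2] = 6
X[3] = -5-1i

X = [-4, -5+1i, 6, -5-1i]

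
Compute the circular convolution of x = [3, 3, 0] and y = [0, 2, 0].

(x ⊛ y)[n] = Σ(m=0 to 2) x[m] · y[(n-m) mod 3]

Computing each output sample:
(x ⊛ y)[0] = 0
(x ⊛ y)[1] = 6
(x ⊛ y)[2] = 6

x ⊛ y = [0, 6, 6]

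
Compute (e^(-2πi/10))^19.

Since ω_10^10 = 1, powers reduce modulo 10.
19 mod 10 = 9
So ω_10^19 = ω_10^9 = e^(-2πi·9/10)

ω_10^19 = ω_10^9 = 0.8090+0.5878i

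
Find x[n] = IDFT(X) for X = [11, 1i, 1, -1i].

x[n] = (1/4) Σ(k=0 to 3) X[k] · e^(2πikn/4)

Computing each x[n]:
x[0] = 3
x[1] = 2
x[2] = 3
x[3] = 3

x = [3, 2, 3, 3]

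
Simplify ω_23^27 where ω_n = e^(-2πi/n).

Since ω_23^23 = 1, powers reduce modulo 23.
27 mod 23 = 4
So ω_23^27 = ω_23^4 = e^(-2πi·4/23)

ω_23^27 = ω_23^4 = 0.4601-0.8879i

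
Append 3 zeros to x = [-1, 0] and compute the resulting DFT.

Original 2-point DFT: [-1, -1]
Zero-padded 5-point DFT provides frequency interpolation.

DFT_5([x, 0, ...]) = [-1, -1, -1, -1, -1]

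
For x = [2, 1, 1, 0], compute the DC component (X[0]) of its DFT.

X[0] = Σ(n=0 to 3) x[n] · ω_4^0 = Σ x[n]
= (2) + (1) + (1) + (0)

X[0] = 4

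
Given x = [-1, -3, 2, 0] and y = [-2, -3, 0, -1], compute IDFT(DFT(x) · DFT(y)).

(x ⊛ y)[n] = Σ(m=0 to 3) x[m] · y[(n-m) mod 4]

Computing each output sample:
(x ⊛ y)[0] = 5
(x ⊛ y)[1] = 7
(x ⊛ y)[2] = 5
(x ⊛ y)[3] = -5

x ⊛ y = [5, 7, 5, -5]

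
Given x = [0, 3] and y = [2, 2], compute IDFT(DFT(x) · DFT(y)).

(x ⊛ y)[n] = Σ(m=0 to 1) x[m] · y[(n-m) mod 2]

Computing each output sample:
(x ⊛ y)[0] = 6
(x ⊛ y)[1] = 6

x ⊛ y = [6, 6]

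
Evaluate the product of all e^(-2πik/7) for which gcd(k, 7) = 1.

The primitive 7th roots of unity are ω_7^k for k coprime to 7: k ∈ {1, 2, 3, 4, 5, 6}
Their product equals the constant term of the cyclotomic polynomial Φ_7(x) up to sign.
For n ≥ 3, the product of all primitive nth roots of unity is 1. (For n=1 it is 1; for n=2 it is -1.)

1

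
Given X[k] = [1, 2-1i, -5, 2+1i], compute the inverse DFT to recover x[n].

x[n] = (1/4) Σ(k=0 to 3) X[k] · e^(2πikn/4)

Computing each x[n]:
x[0] = 0
x[1] = 2
x[2] = -2
x[3] = 1

x = [0, 2, -2, 1]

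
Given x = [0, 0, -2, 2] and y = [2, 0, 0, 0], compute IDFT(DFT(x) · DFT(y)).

(x ⊛ y)[n] = Σ(m=0 to 3) x[m] · y[(n-m) mod 4]

Computing each output sample:
(x ⊛ y)[0] = 0
(x ⊛ y)[1] = 0
(x ⊛ y)[2] = -4
(x ⊛ y)[3] = 4

x ⊛ y = [0, 0, -4, 4]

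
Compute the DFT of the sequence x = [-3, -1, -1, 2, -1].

X[k] = Σ(n=0 to 4) x[n] · ω_5^(nk)
where ω_5 = e^(-2πi/5)

Computing each X[k]:
X[0] = -4
X[1] = -4.4271+1.7634i
X[2] = -1.0729-2.8532i
X[3] = -1.0729+2.8532i
X[4] = -4.4271-1.7634i

X = [-4, -4.4271+1.7634i, -1.0729-2.8532i, -1.0729+2.8532i, -4.4271-1.7634i]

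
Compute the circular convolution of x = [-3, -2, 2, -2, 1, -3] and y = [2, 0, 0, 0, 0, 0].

(x ⊛ y)[n] = Σ(m=0 to 5) x[m] · y[(n-m) mod 6]

Computing each output sample:
(x ⊛ y)[0] = -6
(x ⊛ y)[1] = -4
(x ⊛ y)[2] = 4
(x ⊛ y)[3] = -4
(x ⊛ y)[4] = 2
(x ⊛ y)[5] = -6

x ⊛ y = [-6, -4, 4, -4, 2, -6]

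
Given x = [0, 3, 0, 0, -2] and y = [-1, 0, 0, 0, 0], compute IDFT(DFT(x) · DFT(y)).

(x ⊛ y)[n] = Σ(m=0 to 4) x[m] · y[(n-m) mod 5]

Computing each output sample:
(x ⊛ y)[0] = 0
(x ⊛ y)[1] = -3
(x ⊛ y)[2] = 0
(x ⊛ y)[3] = 0
(x ⊛ y)[4] = 2

x ⊛ y = [0, -3, 0, 0, 2]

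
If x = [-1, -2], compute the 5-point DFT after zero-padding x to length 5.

Original 2-point DFT: [-3, 1]
Zero-padded 5-point DFT provides frequency interpolation.

DFT_5([x, 0, ...]) = [-3, -1.6180+1.9021i, 0.6180+1.1756i, 0.6180-1.1756i, -1.6180-1.9021i]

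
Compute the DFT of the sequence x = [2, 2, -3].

X[k] = Σ(n=0 to 2) x[n] · ω_3^(nk)
where ω_3 = e^(-2πi/3)

Computing each X[k]:
X[0] = 1
X[1] = 2.5000-4.3301i
X[2] = 2.5000+4.3301i

X = [1, 2.5000-4.3301i, 2.5000+4.3301i]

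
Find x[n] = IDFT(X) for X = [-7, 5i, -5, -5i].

x[n] = (1/4) Σ(k=0 to 3) X[k] · e^(2πikn/4)

Computing each x[n]:
x[0] = -3
x[1] = -3
x[2] = -3
x[3] = 2

x = [-3, -3, -3, 2]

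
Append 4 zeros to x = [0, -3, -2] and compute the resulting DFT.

Original 3-point DFT: [-5, 2.5000+0.8660i, 2.5000-0.8660i]
Zero-padded 7-point DFT provides frequency interpolation.

DFT_7([x, 0, ...]) = [-5, -1.4254+4.2954i, 2.4695+2.0570i, 1.4559-0.2620i, 1.4559+0.2620i, 2.4695-2.0570i, -1.4254-4.2954i]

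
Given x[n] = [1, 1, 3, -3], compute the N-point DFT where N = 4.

X[k] = Σ(n=0 to 3) x[n] · ω_4^(nk)
where ω_4 = e^(-2πi/4)

Computing each X[k]:
X[0] = 2
X[1] = -2-4i
X[2] = 6
X[3] = -2+4i

X = [2, -2-4i, 6, -2+4i]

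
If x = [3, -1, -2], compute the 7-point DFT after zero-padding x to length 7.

Original 3-point DFT: [0, 4.5000-0.8660i, 4.5000+0.8660i]
Zero-padded 7-point DFT provides frequency interpolation.

DFT_7([x, 0, ...]) = [0, 2.8216+2.7317i, 5.0245+0.1072i, 2.6540-1.1298i, 2.6540+1.1298i, 5.0245-0.1072i, 2.8216-2.7317i]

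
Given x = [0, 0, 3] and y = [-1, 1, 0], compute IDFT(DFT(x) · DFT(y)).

(x ⊛ y)[n] = Σ(m=0 to 2) x[m] · y[(n-m) mod 3]

Computing each output sample:
(x ⊛ y)[0] = 3
(x ⊛ y)[1] = 0
(x ⊛ y)[2] = -3

x ⊛ y = [3, 0, -3]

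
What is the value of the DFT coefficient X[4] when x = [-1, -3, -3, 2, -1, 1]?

X[4] = Σ(n=0 to 5) x[n] · ω_6^(4n) where ω_6 = e^(-2πi/6)
= (-1)·ω_6^0 + (-3)·ω_6^4 + (-3)·ω_6^8 + (2)·ω_6^12 + (-1)·ω_6^16 + (1)·ω_6^20

X[4] = 4.0000-1.7321i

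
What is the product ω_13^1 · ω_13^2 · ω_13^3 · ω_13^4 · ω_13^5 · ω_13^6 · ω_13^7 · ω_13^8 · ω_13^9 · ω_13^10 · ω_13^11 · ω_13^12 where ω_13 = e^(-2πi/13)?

The primitive 13th roots of unity are ω_13^k for k coprime to 13: k ∈ {1, 2, 3, 4, 5, 6, 7, 8, 9, 10, 11, 12}
Their product equals the constant term of the cyclotomic polynomial Φ_13(x) up to sign.
For n ≥ 3, the product of all primitive nth roots of unity is 1. (For n=1 it is 1; for n=2 it is -1.)

1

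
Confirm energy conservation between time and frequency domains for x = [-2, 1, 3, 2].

Time domain:
Σ|x[n]|² = |-2|² + |1|² + |3|² + |2|² = 18.0000

Frequency domain:
(1/4)Σ|X[k]|² = (1/4)(|4|² + |-5+1i|² + |-2|² + |-5-1i|²) = (1/4)·72.0000 = 18.0000

Both sides agree, confirming Parseval's theorem.

Σ|x[n]|² = (1/N)Σ|X[k]|² = 18.0000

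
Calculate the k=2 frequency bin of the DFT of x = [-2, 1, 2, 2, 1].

X[2] = Σ(n=0 to 4) x[n] · ω_5^(2n) where ω_5 = e^(-2πi/5)
= (-2)·ω_5^0 + (1)·ω_5^2 + (2)·ω_5^4 + (2)·ω_5^6 + (1)·ω_5^8

X[2] = -2.3820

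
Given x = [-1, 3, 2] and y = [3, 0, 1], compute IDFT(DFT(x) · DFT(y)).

(x ⊛ y)[n] = Σ(m=0 to 2) x[m] · y[(n-m) mod 3]

Computing each output sample:
(x ⊛ y)[0] = 0
(x ⊛ y)[1] = 11
(x ⊛ y)[2] = 5

x ⊛ y = [0, 11, 5]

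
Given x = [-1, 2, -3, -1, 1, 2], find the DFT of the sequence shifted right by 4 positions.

Time shift by 4: X_shifted[k] = ω_6^(4k) · X[k]
Shifted x = [-3, -1, 1, 2, -1, 2]

DFT(x[n-4]) = [0, -4.5000+0.8660i, -1.5000+4.3301i, -6, -1.5000-4.3301i, -4.5000-0.8660i]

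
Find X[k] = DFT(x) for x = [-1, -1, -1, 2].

X[k] = Σ(n=0 to 3) x[n] · ω_4^(nk)
where ω_4 = e^(-2πi/4)

Computing each X[k]:
X[0] = -1
X[1] = 3i
X[2] = -3
X[3] = -3i

X = [-1, 3i, -3, -3i]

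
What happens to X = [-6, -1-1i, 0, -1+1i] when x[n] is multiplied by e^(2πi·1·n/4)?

Modulation property: DFT(ω_4^(-1n)·x[n]) = X[(k-1) mod 4], so circularly shift X by 1 positions.

X[k-1] = [-1+1i, -6, -1-1i, 0]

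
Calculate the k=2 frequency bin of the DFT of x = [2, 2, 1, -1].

X[2] = Σ(n=0 to 3) x[n] · ω_4^(2n) where ω_4 = e^(-2πi/4)
= (2)·ω_4^0 + (2)·ω_4^2 + (1)·ω_4^4 + (-1)·ω_4^6

X[2] = 2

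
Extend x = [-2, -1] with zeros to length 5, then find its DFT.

Original 2-point DFT: [-3, -1]
Zero-padded 5-point DFT provides frequency interpolation.

DFT_5([x, 0, ...]) = [-3, -2.3090+0.9511i, -1.1910+0.5878i, -1.1910-0.5878i, -2.3090-0.9511i]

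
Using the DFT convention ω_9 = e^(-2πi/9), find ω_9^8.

ω_9^8 = e^(-2πi·8/9)
= cos(-2π·8/9) + i·sin(-2π·8/9)
= cos(-16π/9) + i·sin(-16π/9)

ω_9^8 = cos(-16π/9) + i·sin(-16π/9) = 0.7660+0.6428i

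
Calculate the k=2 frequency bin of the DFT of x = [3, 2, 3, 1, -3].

X[2] = Σ(n=0 to 4) x[n] · ω_5^(2n) where ω_5 = e^(-2πi/5)
= (3)·ω_5^0 + (2)·ω_5^2 + (3)·ω_5^4 + (1)·ω_5^6 + (-3)·ω_5^8

X[2] = 5.0451-1.0368i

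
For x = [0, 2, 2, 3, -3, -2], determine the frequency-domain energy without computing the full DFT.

Parseval: Σ|x[n]|² = (1/N)Σ|X[k]|², so Σ|X[k]|² = N·Σ|x[n]|² = 6·30.0000

Σ|X[k]|² = N·Σ|x[n]|² = 6·30.0000 = 180.0000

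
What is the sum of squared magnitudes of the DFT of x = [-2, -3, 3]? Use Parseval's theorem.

Parseval: Σ|x[n]|² = (1/N)Σ|X[k]|², so Σ|X[k]|² = N·Σ|x[n]|² = 3·22.0000

Σ|X[k]|² = N·Σ|x[n]|² = 3·22.0000 = 66.0000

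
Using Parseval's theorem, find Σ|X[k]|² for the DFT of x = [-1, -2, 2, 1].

Parseval: Σ|x[n]|² = (1/N)Σ|X[k]|², so Σ|X[k]|² = N·Σ|x[n]|² = 4·10.0000

Σ|X[k]|² = N·Σ|x[n]|² = 4·10.0000 = 40.0000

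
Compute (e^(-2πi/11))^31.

Since ω_11^11 = 1, powers reduce modulo 11.
31 mod 11 = 9
So ω_11^31 = ω_11^9 = e^(-2πi·9/11)

ω_11^31 = ω_11^9 = 0.4154+0.9096i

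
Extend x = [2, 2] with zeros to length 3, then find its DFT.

Original 2-point DFT: [4, 0]
Zero-padded 3-point DFT provides frequency interpolation.

DFT_3([x, 0, ...]) = [4, 1.0000-1.7321i, 1.0000+1.7321i]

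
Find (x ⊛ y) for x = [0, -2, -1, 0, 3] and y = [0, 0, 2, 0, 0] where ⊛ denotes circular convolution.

(x ⊛ y)[n] = Σ(m=0 to 4) x[m] · y[(n-m) mod 5]

Computing each output sample:
(x ⊛ y)[0] = 0
(x ⊛ y)[1] = 6
(x ⊛ y)[2] = 0
(x ⊛ y)[3] = -4
(x ⊛ y)[4] = -2

x ⊛ y = [0, 6, 0, -4, -2]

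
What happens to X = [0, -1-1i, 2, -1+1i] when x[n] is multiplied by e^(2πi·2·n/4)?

Modulation property: DFT(ω_4^(-2n)·x[n]) = X[(k-2) mod 4], so circularly shift X by 2 positions.

X[k-2] = [2, -1+1i, 0, -1-1i]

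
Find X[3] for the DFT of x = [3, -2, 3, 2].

X[3] = Σ(n=0 to 3) x[n] · ω_4^(3n) where ω_4 = e^(-2πi/4)
= (3)·ω_4^0 + (-2)·ω_4^3 + (3)·ω_4^6 + (2)·ω_4^9

X[3] = -4i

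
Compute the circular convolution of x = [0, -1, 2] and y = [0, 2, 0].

(x ⊛ y)[n] = Σ(m=0 to 2) x[m] · y[(n-m) mod 3]

Computing each output sample:
(x ⊛ y)[0] = 4
(x ⊛ y)[1] = 0
(x ⊛ y)[2] = -2

x ⊛ y = [4, 0, -2]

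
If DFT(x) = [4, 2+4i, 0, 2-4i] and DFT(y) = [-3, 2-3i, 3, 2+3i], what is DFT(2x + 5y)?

By linearity: DFT(2x + 5y) = 2·DFT(x) + 5·DFT(y)
= 2·[4, 2+4i, 0, 2-4i] + 5·[-3, 2-3i, 3, 2+3i]

Computing element-wise:
Z[0] = 2·(4) + 5·(-3) = -7
Z[1] = 2·(2+4i) + 5·(2-3i) = 14-7i
Z[2] = 2·(0) + 5·(3) = 15
Z[3] = 2·(2-4i) + 5·(2+3i) = 14+7i

DFT(2x + 5y) = 2·X + 5·Y = [-7, 14-7i, 15, 14+7i]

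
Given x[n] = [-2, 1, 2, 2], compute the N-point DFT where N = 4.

X[k] = Σ(n=0 to 3) x[n] · ω_4^(nk)
where ω_4 = e^(-2πi/4)

Computing each X[k]:
X[0] = 3
X[1] = -4+1i
X[2] = -3
X[3] = -4-1i

X = [3, -4+1i, -3, -4-1i]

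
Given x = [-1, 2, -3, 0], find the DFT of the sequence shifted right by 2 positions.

Time shift by 2: X_shifted[k] = ω_4^(2k) · X[k]
Shifted x = [-3, 0, -1, 2]

DFT(x[n-2]) = [-2, -2+2i, -6, -2-2i]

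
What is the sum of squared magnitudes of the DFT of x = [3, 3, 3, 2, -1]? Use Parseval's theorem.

Parseval: Σ|x[n]|² = (1/N)Σ|X[k]|², so Σ|X[k]|² = N·Σ|x[n]|² = 5·32.0000

Σ|X[k]|² = N·Σ|x[n]|² = 5·32.0000 = 160.0000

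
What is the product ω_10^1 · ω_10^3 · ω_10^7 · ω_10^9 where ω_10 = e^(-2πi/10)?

The primitive 10th roots of unity are ω_10^k for k coprime to 10: k ∈ {1, 3, 7, 9}
Their product equals the constant term of the cyclotomic polynomial Φ_10(x) up to sign.
For n ≥ 3, the product of all primitive nth roots of unity is 1. (For n=1 it is 1; for n=2 it is -1.)

1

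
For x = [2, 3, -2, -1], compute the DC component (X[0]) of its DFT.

X[0] = Σ(n=0 to 3) x[n] · ω_4^0 = Σ x[n]
= (2) + (3) + (-2) + (-1)

X[0] = 2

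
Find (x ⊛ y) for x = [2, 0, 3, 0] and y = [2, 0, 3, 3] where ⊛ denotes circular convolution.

(x ⊛ y)[n] = Σ(m=0 to 3) x[m] · y[(n-m) mod 4]

Computing each output sample:
(x ⊛ y)[0] = 13
(x ⊛ y)[1] = 9
(x ⊛ y)[2] = 12
(x ⊛ y)[3] = 6

x ⊛ y = [13, 9, 12, 6]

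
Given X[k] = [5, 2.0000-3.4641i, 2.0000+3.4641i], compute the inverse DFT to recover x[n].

x[n] = (1/3) Σ(k=0 to 2) X[k] · e^(2πikn/3)

Computing each x[n]:
x[0] = 3
x[1] = 3
x[2] = -1

x = [3, 3, -1]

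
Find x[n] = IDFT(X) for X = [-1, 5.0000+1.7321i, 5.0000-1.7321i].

x[n] = (1/3) Σ(k=0 to 2) X[k] · e^(2πikn/3)

Computing each x[n]:
x[0] = 3
x[1] = -3
x[2] = -1

x = [3, -3, -1]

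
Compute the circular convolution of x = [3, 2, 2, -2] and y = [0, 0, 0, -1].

(x ⊛ y)[n] = Σ(m=0 to 3) x[m] · y[(n-m) mod 4]

Computing each output sample:
(x ⊛ y)[0] = -2
(x ⊛ y)[1] = -2
(x ⊛ y)[2] = 2
(x ⊛ y)[3] = -3

x ⊛ y = [-2, -2, 2, -3]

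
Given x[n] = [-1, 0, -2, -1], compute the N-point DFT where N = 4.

X[k] = Σ(n=0 to 3) x[n] · ω_4^(nk)
where ω_4 = e^(-2πi/4)

Computing each X[k]:
X[0] = -4
X[1] = 1-1i
X[2] = -2
X[3] = 1+1i

X = [-4, 1-1i, -2, 1+1i]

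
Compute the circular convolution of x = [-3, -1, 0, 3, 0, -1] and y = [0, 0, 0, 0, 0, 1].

(x ⊛ y)[n] = Σ(m=0 to 5) x[m] · y[(n-m) mod 6]

Computing each output sample:
(x ⊛ y)[0] = -1
(x ⊛ y)[1] = 0
(x ⊛ y)[2] = 3
(x ⊛ y)[3] = 0
(x ⊛ y)[4] = -1
(x ⊛ y)[5] = -3

x ⊛ y = [-1, 0, 3, 0, -1, -3]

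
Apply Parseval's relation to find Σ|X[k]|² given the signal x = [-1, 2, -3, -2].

Parseval: Σ|x[n]|² = (1/N)Σ|X[k]|², so Σ|X[k]|² = N·Σ|x[n]|² = 4·18.0000

Σ|X[k]|² = N·Σ|x[n]|² = 4·18.0000 = 72.0000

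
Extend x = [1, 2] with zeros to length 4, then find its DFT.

Original 2-point DFT: [3, -1]
Zero-padded 4-point DFT provides frequency interpolation.

DFT_4([x, 0, ...]) = [3, 1-2i, -1, 1+2i]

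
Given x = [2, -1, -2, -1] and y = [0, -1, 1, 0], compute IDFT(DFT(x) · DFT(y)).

(x ⊛ y)[n] = Σ(m=0 to 3) x[m] · y[(n-m) mod 4]

Computing each output sample:
(x ⊛ y)[0] = -1
(x ⊛ y)[1] = -3
(x ⊛ y)[2] = 3
(x ⊛ y)[3] = 1

x ⊛ y = [-1, -3, 3, 1]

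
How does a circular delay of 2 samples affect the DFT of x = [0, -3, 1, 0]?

Time shift by 2: X_shifted[k] = ω_4^(2k) · X[k]
Shifted x = [1, 0, 0, -3]

DFT(x[n-2]) = [-2, 1-3i, 4, 1+3i]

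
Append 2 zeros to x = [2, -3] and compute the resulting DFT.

Original 2-point DFT: [-1, 5]
Zero-padded 4-point DFT provides frequency interpolation.

DFT_4([x, 0, ...]) = [-1, 2+3i, 5, 2-3i]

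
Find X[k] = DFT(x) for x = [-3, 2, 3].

X[k] = Σ(n=0 to 2) x[n] · ω_3^(nk)
where ω_3 = e^(-2πi/3)

Computing each X[k]:
X[0] = 2
X[1] = -5.5000+0.8660i
X[2] = -5.5000-0.8660i

X = [2, -5.5000+0.8660i, -5.5000-0.8660i]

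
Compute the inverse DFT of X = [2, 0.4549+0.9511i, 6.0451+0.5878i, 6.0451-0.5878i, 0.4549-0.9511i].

x[n] = (1/5) Σ(k=0 to 4) X[k] · e^(2πikn/5)

Computing each x[n]:
x[0] = 3
x[1] = -2
x[2] = 1
x[3] = 1
x[4] = -1

x = [3, -2, 1, 1, -1]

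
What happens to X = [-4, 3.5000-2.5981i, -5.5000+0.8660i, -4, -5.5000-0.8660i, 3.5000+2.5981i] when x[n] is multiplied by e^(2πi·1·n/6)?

Modulation property: DFT(ω_6^(-1n)·x[n]) = X[(k-1) mod 6], so circularly shift X by 1 positions.

X[k-1] = [3.5000+2.5981i, -4, 3.5000-2.5981i, -5.5000+0.8660i, -4, -5.5000-0.8660i]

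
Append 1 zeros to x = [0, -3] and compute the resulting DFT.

Original 2-point DFT: [-3, 3]
Zero-padded 3-point DFT provides frequency interpolation.

DFT_3([x, 0, ...]) = [-3, 1.5000+2.5981i, 1.5000-2.5981i]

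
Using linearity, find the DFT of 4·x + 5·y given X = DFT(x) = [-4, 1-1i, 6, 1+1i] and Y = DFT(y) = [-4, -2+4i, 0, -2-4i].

By linearity: DFT(4x + 5y) = 4·DFT(x) + 5·DFT(y)
= 4·[-4, 1-1i, 6, 1+1i] + 5·[-4, -2+4i, 0, -2-4i]

Computing element-wise:
Z[0] = 4·(-4) + 5·(-4) = -36
Z[1] = 4·(1-1i) + 5·(-2+4i) = -6+16i
Z[2] = 4·(6) + 5·(0) = 24
Z[3] = 4·(1+1i) + 5·(-2-4i) = -6-16i

DFT(4x + 5y) = 4·X + 5·Y = [-36, -6+16i, 24, -6-16i]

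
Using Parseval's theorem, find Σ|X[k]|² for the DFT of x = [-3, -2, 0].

Parseval: Σ|x[n]|² = (1/N)Σ|X[k]|², so Σ|X[k]|² = N·Σ|x[n]|² = 3·13.0000

Σ|X[k]|² = N·Σ|x[n]|² = 3·13.0000 = 39.0000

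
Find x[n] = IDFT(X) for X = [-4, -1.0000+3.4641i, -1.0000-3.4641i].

x[n] = (1/3) Σ(k=0 to 2) X[k] · e^(2πikn/3)

Computing each x[n]:
x[0] = -2
x[1] = -3
x[2] = 1

x = [-2, -3, 1]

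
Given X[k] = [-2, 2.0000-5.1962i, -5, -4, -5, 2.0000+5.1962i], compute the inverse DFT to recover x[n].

x[n] = (1/6) Σ(k=0 to 5) X[k] · e^(2πikn/6)

Computing each x[n]:
x[0] = -2
x[1] = 3
x[2] = 1
x[3] = -2
x[4] = -2
x[5] = 0

x = [-2, 3, 1, -2, -2, 0]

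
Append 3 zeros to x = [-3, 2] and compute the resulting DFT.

Original 2-point DFT: [-1, -5]
Zero-padded 5-point DFT provides frequency interpolation.

DFT_5([x, 0, ...]) = [-1, -2.3820-1.9021i, -4.6180-1.1756i, -4.6180+1.1756i, -2.3820+1.9021i]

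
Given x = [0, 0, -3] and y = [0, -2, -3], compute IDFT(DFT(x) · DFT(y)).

(x ⊛ y)[n] = Σ(m=0 to 2) x[m] · y[(n-m) mod 3]

Computing each output sample:
(x ⊛ y)[0] = 6
(x ⊛ y)[1] = 9
(x ⊛ y)[2] = 0

x ⊛ y = [6, 9, 0]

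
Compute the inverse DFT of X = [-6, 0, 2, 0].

x[n] = (1/4) Σ(k=0 to 3) X[k] · e^(2πikn/4)

Computing each x[n]:
x[0] = -1
x[1] = -2
x[2] = -1
x[3] = -2

x = [-1, -2, -1, -2]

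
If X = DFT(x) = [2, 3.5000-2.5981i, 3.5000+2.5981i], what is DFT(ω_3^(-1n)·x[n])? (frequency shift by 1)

Modulation property: DFT(ω_3^(-1n)·x[n]) = X[(k-1) mod 3], so circularly shift X by 1 positions.

X[k-1] = [3.5000+2.5981i, 2, 3.5000-2.5981i]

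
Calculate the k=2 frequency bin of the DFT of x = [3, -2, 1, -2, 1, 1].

X[2] = Σ(n=0 to 5) x[n] · ω_6^(2n) where ω_6 = e^(-2πi/6)
= (3)·ω_6^0 + (-2)·ω_6^2 + (1)·ω_6^4 + (-2)·ω_6^6 + (1)·ω_6^8 + (1)·ω_6^10

X[2] = 0.5000+2.5981i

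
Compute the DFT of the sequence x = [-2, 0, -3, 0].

X[k] = Σ(n=0 to 3) x[n] · ω_4^(nk)
where ω_4 = e^(-2πi/4)

Computing each X[k]:
X[0] = -5
X[1] = 1
X[2] = -5
X[3] = 1

X = [-5, 1, -5, 1]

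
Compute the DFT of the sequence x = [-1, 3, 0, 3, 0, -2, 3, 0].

X[k] = Σ(n=0 to 7) x[n] · ω_8^(nk)
where ω_8 = e^(-2πi/8)

Computing each X[k]:
X[0] = 6
X[1] = 0.4142-2.6569i
X[2] = -4+2i
X[3] = -2.4142-8.6569i
X[4] = -2
X[5] = -2.4142+8.6569i
X[6] = -4-2i
X[7] = 0.4142+2.6569i

X = [6, 0.4142-2.6569i, -4+2i, -2.4142-8.6569i, -2, -2.4142+8.6569i, -4-2i, 0.4142+2.6569i]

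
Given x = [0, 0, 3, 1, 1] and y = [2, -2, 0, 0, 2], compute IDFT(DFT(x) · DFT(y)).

(x ⊛ y)[n] = Σ(m=0 to 4) x[m] · y[(n-m) mod 5]

Computing each output sample:
(x ⊛ y)[0] = -2
(x ⊛ y)[1] = 6
(x ⊛ y)[2] = 8
(x ⊛ y)[3] = -2
(x ⊛ y)[4] = 0

x ⊛ y = [-2, 6, 8, -2, 0]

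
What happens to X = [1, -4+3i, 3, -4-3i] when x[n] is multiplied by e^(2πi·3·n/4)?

Modulation property: DFT(ω_4^(-3n)·x[n]) = X[(k-3) mod 4], so circularly shift X by 3 positions.

X[k-3] = [-4+3i, 3, -4-3i, 1]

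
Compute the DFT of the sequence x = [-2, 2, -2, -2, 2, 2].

X[k] = Σ(n=0 to 5) x[n] · ω_6^(nk)
where ω_6 = e^(-2πi/6)

Computing each X[k]:
X[0] = 0
X[1] = 2.0000+3.4641i
X[2] = -6.0000-3.4641i
X[3] = -4
X[4] = -6.0000+3.4641i
X[5] = 2.0000-3.4641i

X = [0, 2.0000+3.4641i, -6.0000-3.4641i, -4, -6.0000+3.4641i, 2.0000-3.4641i]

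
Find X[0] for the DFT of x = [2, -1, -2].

X[0] = Σ(n=0 to 2) x[n] · ω_3^0 = Σ x[n]
= (2) + (-1) + (-2)

X[0] = -1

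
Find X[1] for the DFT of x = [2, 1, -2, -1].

X[1] = Σ(n=0 to 3) x[n] · ω_4^(1n) where ω_4 = e^(-2πi/4)
= (2)·ω_4^0 + (1)·ω_4^1 + (-2)·ω_4^2 + (-1)·ω_4^3

X[1] = 4-2i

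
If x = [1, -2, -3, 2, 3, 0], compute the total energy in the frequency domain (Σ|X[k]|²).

Parseval: Σ|x[n]|² = (1/N)Σ|X[k]|², so Σ|X[k]|² = N·Σ|x[n]|² = 6·27.0000

Σ|X[k]|² = N·Σ|x[n]|² = 6·27.0000 = 162.0000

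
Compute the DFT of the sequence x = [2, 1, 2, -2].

X[k] = Σ(n=0 to 3) x[n] · ω_4^(nk)
where ω_4 = e^(-2πi/4)

Computing each X[k]:
X[0] = 3
X[1] = -3i
X[2] = 5
X[3] = 3i

X = [3, -3i, 5, 3i]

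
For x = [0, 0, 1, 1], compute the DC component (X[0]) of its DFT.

X[0] = Σ(n=0 to 3) x[n] · ω_4^0 = Σ x[n]
= (0) + (0) + (1) + (1)

X[0] = 2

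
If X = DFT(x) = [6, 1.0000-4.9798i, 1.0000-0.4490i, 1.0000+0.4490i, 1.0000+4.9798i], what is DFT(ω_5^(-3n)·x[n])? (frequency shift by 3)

Modulation property: DFT(ω_5^(-3n)·x[n]) = X[(k-3) mod 5], so circularly shift X by 3 positions.

X[k-3] = [1.0000-0.4490i, 1.0000+0.4490i, 1.0000+4.9798i, 6, 1.0000-4.9798i]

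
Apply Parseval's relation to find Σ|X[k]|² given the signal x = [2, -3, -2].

Parseval: Σ|x[n]|² = (1/N)Σ|X[k]|², so Σ|X[k]|² = N·Σ|x[n]|² = 3·17.0000

Σ|X[k]|² = N·Σ|x[n]|² = 3·17.0000 = 51.0000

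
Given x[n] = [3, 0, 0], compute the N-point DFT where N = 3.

X[k] = Σ(n=0 to 2) x[n] · ω_3^(nk)
where ω_3 = e^(-2πi/3)

Computing each X[k]:
X[0] = 3
X[1] = 3
X[2] = 3

X = [3, 3, 3]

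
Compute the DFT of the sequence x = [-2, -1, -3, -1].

X[k] = Σ(n=0 to 3) x[n] · ω_4^(nk)
where ω_4 = e^(-2πi/4)

Computing each X[k]:
X[0] = -7
X[1] = 1
X[2] = -3
X[3] = 1

X = [-7, 1, -3, 1]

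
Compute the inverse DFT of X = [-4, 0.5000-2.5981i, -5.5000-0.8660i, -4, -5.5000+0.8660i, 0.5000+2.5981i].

x[n] = (1/6) Σ(k=0 to 5) X[k] · e^(2πikn/6)

Computing each x[n]:
x[0] = -3
x[1] = 2
x[2] = 0
x[3] = -2
x[4] = -1
x[5] = 0

x = [-3, 2, 0, -2, -1, 0]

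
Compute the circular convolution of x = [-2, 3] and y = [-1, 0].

(x ⊛ y)[n] = Σ(m=0 to 1) x[m] · y[(n-m) mod 2]

Computing each output sample:
(x ⊛ y)[0] = 2
(x ⊛ y)[1] = -3

x ⊛ y = [2, -3]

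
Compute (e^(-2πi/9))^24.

Since ω_9^9 = 1, powers reduce modulo 9.
24 mod 9 = 6
So ω_9^24 = ω_9^6 = e^(-2πi·6/9)

ω_9^24 = ω_9^6 = -0.5000+0.8660i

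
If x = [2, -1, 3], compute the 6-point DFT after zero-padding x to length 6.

Original 3-point DFT: [4, 1.0000+3.4641i, 1.0000-3.4641i]
Zero-padded 6-point DFT provides frequency interpolation.

DFT_6([x, 0, ...]) = [4, -1.7321i, 1.0000+3.4641i, 6, 1.0000-3.4641i, 1.7321i]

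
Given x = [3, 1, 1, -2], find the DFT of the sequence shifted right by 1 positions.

Time shift by 1: X_shifted[k] = ω_4^(1k) · X[k]
Shifted x = [-2, 3, 1, 1]

DFT(x[n-1]) = [3, -3-2i, -5, -3+2i]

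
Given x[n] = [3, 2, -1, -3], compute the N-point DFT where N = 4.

X[k] = Σ(n=0 to 3) x[n] · ω_4^(nk)
where ω_4 = e^(-2πi/4)

Computing each X[k]:
X[0] = 1
X[1] = 4-5i
X[2] = 3
X[3] = 4+5i

X = [1, 4-5i, 3, 4+5i]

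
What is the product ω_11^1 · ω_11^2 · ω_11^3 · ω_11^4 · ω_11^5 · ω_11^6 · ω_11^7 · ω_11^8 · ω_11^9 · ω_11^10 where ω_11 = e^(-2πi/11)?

The primitive 11th roots of unity are ω_11^k for k coprime to 11: k ∈ {1, 2, 3, 4, 5, 6, 7, 8, 9, 10}
Their product equals the constant term of the cyclotomic polynomial Φ_11(x) up to sign.
For n ≥ 3, the product of all primitive nth roots of unity is 1. (For n=1 it is 1; for n=2 it is -1.)

1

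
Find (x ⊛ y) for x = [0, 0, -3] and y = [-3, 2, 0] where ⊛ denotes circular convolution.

(x ⊛ y)[n] = Σ(m=0 to 2) x[m] · y[(n-m) mod 3]

Computing each output sample:
(x ⊛ y)[0] = -6
(x ⊛ y)[1] = 0
(x ⊛ y)[2] = 9

x ⊛ y = [-6, 0, 9]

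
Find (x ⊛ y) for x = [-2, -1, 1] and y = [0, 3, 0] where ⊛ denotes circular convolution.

(x ⊛ y)[n] = Σ(m=0 to 2) x[m] · y[(n-m) mod 3]

Computing each output sample:
(x ⊛ y)[0] = 3
(x ⊛ y)[1] = -6
(x ⊛ y)[2] = -3

x ⊛ y = [3, -6, -3]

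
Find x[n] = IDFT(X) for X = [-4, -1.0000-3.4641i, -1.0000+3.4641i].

x[n] = (1/3) Σ(k=0 to 2) X[k] · e^(2πikn/3)

Computing each x[n]:
x[0] = -2
x[1] = 1
x[2] = -3

x = [-2, 1, -3]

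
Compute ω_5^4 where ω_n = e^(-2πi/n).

ω_5^4 = e^(-2πi·4/5)
= cos(-2π·4/5) + i·sin(-2π·4/5)
= cos(-8π/5) + i·sin(-8π/5)

ω_5^4 = cos(-8π/5) + i·sin(-8π/5) = 0.3090+0.9511i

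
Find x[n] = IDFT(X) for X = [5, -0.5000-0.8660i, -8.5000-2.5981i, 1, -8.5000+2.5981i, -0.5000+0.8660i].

x[n] = (1/6) Σ(k=0 to 5) X[k] · e^(2πikn/6)

Computing each x[n]:
x[0] = -2
x[1] = 3
x[2] = 2
x[3] = -2
x[4] = 3
x[5] = 1

x = [-2, 3, 2, -2, 3, 1]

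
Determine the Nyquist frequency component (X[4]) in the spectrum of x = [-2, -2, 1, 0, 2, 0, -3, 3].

X[4] = Σ(n=0 to 7) x[n] · ω_8^(4n) where ω_8 = e^(-2πi/8)
= (-2)·ω_8^0 + (-2)·ω_8^4 + (1)·ω_8^8 + (0)·ω_8^12 + (2)·ω_8^16 + (0)·ω_8^20 + (-3)·ω_8^24 + (3)·ω_8^28

X[4] = -3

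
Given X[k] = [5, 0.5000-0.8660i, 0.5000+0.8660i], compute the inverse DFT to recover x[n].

x[n] = (1/3) Σ(k=0 to 2) X[k] · e^(2πikn/3)

Computing each x[n]:
x[0] = 2
x[1] = 2
x[2] = 1

x = [2, 2, 1]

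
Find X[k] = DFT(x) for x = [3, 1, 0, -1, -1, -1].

X[k] = Σ(n=0 to 5) x[n] · ω_6^(nk)
where ω_6 = e^(-2πi/6)

Computing each X[k]:
X[0] = 1
X[1] = 4.5000-2.5981i
X[2] = 2.5000-0.8660i
X[3] = 3
X[4] = 2.5000+0.8660i
X[5] = 4.5000+2.5981i

X = [1, 4.5000-2.5981i, 2.5000-0.8660i, 3, 2.5000+0.8660i, 4.5000+2.5981i]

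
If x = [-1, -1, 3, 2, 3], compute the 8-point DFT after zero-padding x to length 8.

Original 5-point DFT: [6, -4.4271+3.2164i, -1.0729+3.3022i, -1.0729-3.3022i, -4.4271-3.2164i]
Zero-padded 8-point DFT provides frequency interpolation.

DFT_8([x, 0, ...]) = [6, -6.1213-3.7071i, -1+3i, -1.8787+2.2929i, 4, -1.8787-2.2929i, -1-3i, -6.1213+3.7071i]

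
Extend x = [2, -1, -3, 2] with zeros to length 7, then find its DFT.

Original 4-point DFT: [0, 5+3i, -2, 5-3i]
Zero-padded 7-point DFT provides frequency interpolation.

DFT_7([x, 0, ...]) = [0, 0.2421+2.8388i, 6.1724+1.2369i, 0.5855-3.8615i, 0.5855+3.8615i, 6.1724-1.2369i, 0.2421-2.8388i]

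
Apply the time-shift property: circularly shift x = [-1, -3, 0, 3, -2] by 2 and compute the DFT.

Time shift by 2: X_shifted[k] = ω_5^(2k) · X[k]
Shifted x = [3, -2, -1, -3, 0]

DFT(x[n-2]) = [-3, 5.6180+0.7265i, 3.3820+3.0777i, 3.3820-3.0777i, 5.6180-0.7265i]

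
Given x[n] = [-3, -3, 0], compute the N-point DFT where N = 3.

X[k] = Σ(n=0 to 2) x[n] · ω_3^(nk)
where ω_3 = e^(-2πi/3)

Computing each X[k]:
X[0] = -6
X[1] = -1.5000+2.5981i
X[2] = -1.5000-2.5981i

X = [-6, -1.5000+2.5981i, -1.5000-2.5981i]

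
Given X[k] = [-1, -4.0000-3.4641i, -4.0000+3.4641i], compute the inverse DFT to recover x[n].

x[n] = (1/3) Σ(k=0 to 2) X[k] · e^(2πikn/3)

Computing each x[n]:
x[0] = -3
x[1] = 3
x[2] = -1

x = [-3, 3, -1]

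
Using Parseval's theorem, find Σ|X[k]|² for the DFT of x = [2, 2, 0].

Parseval: Σ|x[n]|² = (1/N)Σ|X[k]|², so Σ|X[k]|² = N·Σ|x[n]|² = 3·8.0000

Σ|X[k]|² = N·Σ|x[n]|² = 3·8.0000 = 24.0000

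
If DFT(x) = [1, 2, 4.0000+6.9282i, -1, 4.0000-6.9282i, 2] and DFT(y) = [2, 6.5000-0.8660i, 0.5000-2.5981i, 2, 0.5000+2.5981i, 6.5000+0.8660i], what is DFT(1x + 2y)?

By linearity: DFT(1x + 2y) = 1·DFT(x) + 2·DFT(y)
= 1·[1, 2, 4.0000+6.9282i, -1, 4.0000-6.9282i, 2] + 2·[2, 6.5000-0.8660i, 0.5000-2.5981i, 2, 0.5000+2.5981i, 6.5000+0.8660i]

Computing element-wise:
Z[0] = 1·(1) + 2·(2) = 5
Z[1] = 1·(2) + 2·(6.5000-0.8660i) = 15.0000-1.7320i
Z[2] = 1·(4.0000+6.9282i) + 2·(0.5000-2.5981i) = 5.0000+1.7320i
Z[3] = 1·(-1) + 2·(2) = 3
Z[4] = 1·(4.0000-6.9282i) + 2·(0.5000+2.5981i) = 5.0000-1.7320i
Z[5] = 1·(2) + 2·(6.5000+0.8660i) = 15.0000+1.7320i

DFT(1x + 2y) = 1·X + 2·Y = [5, 15.0000-1.7320i, 5.0000+1.7320i, 3, 5.0000-1.7320i, 15.0000+1.7320i]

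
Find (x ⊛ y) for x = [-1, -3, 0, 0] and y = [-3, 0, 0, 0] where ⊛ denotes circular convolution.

(x ⊛ y)[n] = Σ(m=0 to 3) x[m] · y[(n-m) mod 4]

Computing each output sample:
(x ⊛ y)[0] = 3
(x ⊛ y)[1] = 9
(x ⊛ y)[2] = 0
(x ⊛ y)[3] = 0

x ⊛ y = [3, 9, 0, 0]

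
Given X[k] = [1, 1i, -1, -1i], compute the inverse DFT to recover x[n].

x[n] = (1/4) Σ(k=0 to 3) X[k] · e^(2πikn/4)

Computing each x[n]:
x[0] = 0
x[1] = 0
x[2] = 0
x[3] = 1

x = [0, 0, 0, 1]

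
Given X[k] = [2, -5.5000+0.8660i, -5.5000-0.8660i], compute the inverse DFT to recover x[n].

x[n] = (1/3) Σ(k=0 to 2) X[k] · e^(2πikn/3)

Computing each x[n]:
x[0] = -3
x[1] = 2
x[2] = 3

x = [-3, 2, 3]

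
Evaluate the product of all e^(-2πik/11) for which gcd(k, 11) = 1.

The primitive 11th roots of unity are ω_11^k for k coprime to 11: k ∈ {1, 2, 3, 4, 5, 6, 7, 8, 9, 10}
Their product equals the constant term of the cyclotomic polynomial Φ_11(x) up to sign.
For n ≥ 3, the product of all primitive nth roots of unity is 1. (For n=1 it is 1; for n=2 it is -1.)

1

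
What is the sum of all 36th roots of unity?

Sum of all nth roots of unity equals 0 for n > 1 (geometric series with r ≠ 1).

0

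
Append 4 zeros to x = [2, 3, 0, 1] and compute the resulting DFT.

Original 4-point DFT: [6, 2-2i, -2, 2+2i]
Zero-padded 8-point DFT provides frequency interpolation.

DFT_8([x, 0, ...]) = [6, 3.4142-2.8284i, 2-2i, 0.5858-2.8284i, -2, 0.5858+2.8284i, 2+2i, 3.4142+2.8284i]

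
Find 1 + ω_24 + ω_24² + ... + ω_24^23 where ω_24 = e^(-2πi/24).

Sum of all nth roots of unity equals 0 for n > 1 (geometric series with r ≠ 1).

0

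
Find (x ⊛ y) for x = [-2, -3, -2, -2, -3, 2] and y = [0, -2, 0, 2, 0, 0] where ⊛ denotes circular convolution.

(x ⊛ y)[n] = Σ(m=0 to 5) x[m] · y[(n-m) mod 6]

Computing each output sample:
(x ⊛ y)[0] = -8
(x ⊛ y)[1] = -2
(x ⊛ y)[2] = 10
(x ⊛ y)[3] = 0
(x ⊛ y)[4] = -2
(x ⊛ y)[5] = 2

x ⊛ y = [-8, -2, 10, 0, -2, 2]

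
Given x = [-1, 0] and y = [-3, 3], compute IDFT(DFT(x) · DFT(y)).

(x ⊛ y)[n] = Σ(m=0 to 1) x[m] · y[(n-m) mod 2]

Computing each output sample:
(x ⊛ y)[0] = 3
(x ⊛ y)[1] = -3

x ⊛ y = [3, -3]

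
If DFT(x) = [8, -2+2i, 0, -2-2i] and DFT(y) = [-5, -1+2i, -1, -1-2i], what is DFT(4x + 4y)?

By linearity: DFT(4x + 4y) = 4·DFT(x) + 4·DFT(y)
= 4·[8, -2+2i, 0, -2-2i] + 4·[-5, -1+2i, -1, -1-2i]

Computing element-wise:
Z[0] = 4·(8) + 4·(-5) = 12
Z[1] = 4·(-2+2i) + 4·(-1+2i) = -12+16i
Z[2] = 4·(0) + 4·(-1) = -4
Z[3] = 4·(-2-2i) + 4·(-1-2i) = -12-16i

DFT(4x + 4y) = 4·X + 4·Y = [12, -12+16i, -4, -12-16i]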